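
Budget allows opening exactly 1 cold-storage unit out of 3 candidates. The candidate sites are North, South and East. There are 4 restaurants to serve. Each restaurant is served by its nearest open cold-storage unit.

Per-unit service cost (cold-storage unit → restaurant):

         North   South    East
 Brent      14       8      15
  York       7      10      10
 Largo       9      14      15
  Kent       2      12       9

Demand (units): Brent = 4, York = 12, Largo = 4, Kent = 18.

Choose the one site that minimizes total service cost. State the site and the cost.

Choose North only; total service cost 212.

With exactly 1 open, each restaurant uses its cheapest among the chosen.
{North}: Brent→North 14·4=56, York→North 7·12=84, Largo→North 9·4=36, Kent→North 2·18=36. Service cost 212.
{East}: service cost 402
{South}: service cost 424
Among all 3 size-1 choices, {North} is lowest.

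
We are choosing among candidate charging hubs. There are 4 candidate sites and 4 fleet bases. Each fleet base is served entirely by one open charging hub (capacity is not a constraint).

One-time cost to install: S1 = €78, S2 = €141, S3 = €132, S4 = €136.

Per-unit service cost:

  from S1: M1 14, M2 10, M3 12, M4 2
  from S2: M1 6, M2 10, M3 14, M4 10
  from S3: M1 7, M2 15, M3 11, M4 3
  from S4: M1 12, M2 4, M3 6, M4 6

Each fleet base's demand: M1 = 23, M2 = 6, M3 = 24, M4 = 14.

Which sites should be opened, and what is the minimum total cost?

Open S3 and S4; minimum total cost 639.

For any fixed open set, each fleet base goes to its cheapest open site; total = fixed + service.
{S3, S4}: M1→S3 7·23=161, M2→S4 4·6=24, M3→S4 6·24=144, M4→S3 3·14=42. Service 371; fixed 268; total 639.
{S4}: service 528 + fixed 136 = 664
{S2, S4}: M1→S2 6·23=138, M2→S4 4·6=24, M3→S4 6·24=144, M4→S4 6·14=84. Service 390; fixed 277; total 667.
{S1, S2, S3, S4}: service 334 + fixed 487 = 821
(All 15 nonempty subsets were checked; S3 and S4 is lowest.)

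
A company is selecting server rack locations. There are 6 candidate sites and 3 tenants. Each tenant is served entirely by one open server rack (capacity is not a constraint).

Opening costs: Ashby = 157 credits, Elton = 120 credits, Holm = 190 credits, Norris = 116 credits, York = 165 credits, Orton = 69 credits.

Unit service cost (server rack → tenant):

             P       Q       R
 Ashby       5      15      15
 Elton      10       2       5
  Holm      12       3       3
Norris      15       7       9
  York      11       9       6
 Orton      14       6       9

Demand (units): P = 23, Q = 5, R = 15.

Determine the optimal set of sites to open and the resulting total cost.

Open Elton only; minimum total cost 435.

For any fixed open set, each tenant goes to its cheapest open site; total = fixed + service.
{Elton}: P→Elton 10·23=230, Q→Elton 2·5=10, R→Elton 5·15=75. Service 315; fixed 120; total 435.
{Ashby, Elton}: service 200 + fixed 277 = 477
{Elton, Orton}: P→Elton 10·23=230, Q→Elton 2·5=10, R→Elton 5·15=75. Service 315; fixed 189; total 504.
{Ashby, Elton, Holm, Norris, York, Orton}: service 170 + fixed 817 = 987
No other subset beats 435.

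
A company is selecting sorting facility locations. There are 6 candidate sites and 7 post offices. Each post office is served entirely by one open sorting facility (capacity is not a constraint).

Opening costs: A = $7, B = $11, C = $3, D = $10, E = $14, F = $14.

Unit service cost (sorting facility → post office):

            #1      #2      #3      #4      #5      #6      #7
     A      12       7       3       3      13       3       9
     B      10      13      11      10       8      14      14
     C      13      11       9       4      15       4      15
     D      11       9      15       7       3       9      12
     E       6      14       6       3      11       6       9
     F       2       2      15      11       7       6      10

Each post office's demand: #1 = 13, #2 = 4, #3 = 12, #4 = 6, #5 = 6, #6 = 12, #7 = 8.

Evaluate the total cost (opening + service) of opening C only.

Each post office is assigned to its cheapest site among the open ones.
{C}: #1→C 13·13=169, #2→C 11·4=44, #3→C 9·12=108, #4→C 4·6=24, #5→C 15·6=90, #6→C 4·12=48, #7→C 15·8=120. Service 603; fixed 3; total 606.

Total cost: 606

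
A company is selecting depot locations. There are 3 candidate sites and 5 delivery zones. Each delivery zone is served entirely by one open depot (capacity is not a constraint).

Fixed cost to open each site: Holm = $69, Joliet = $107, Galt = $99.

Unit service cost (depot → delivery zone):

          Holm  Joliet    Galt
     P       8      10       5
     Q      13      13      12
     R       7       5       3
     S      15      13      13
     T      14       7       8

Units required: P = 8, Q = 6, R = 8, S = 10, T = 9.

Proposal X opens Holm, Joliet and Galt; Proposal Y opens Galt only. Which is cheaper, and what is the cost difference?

Proposal X: {Holm, Joliet, Galt}: P→Galt 5·8=40, Q→Galt 12·6=72, R→Galt 3·8=24, S→Joliet 13·10=130, T→Joliet 7·9=63. Service 329; fixed 275; total 604.
Proposal Y: {Galt}: P→Galt 5·8=40, Q→Galt 12·6=72, R→Galt 3·8=24, S→Galt 13·10=130, T→Galt 8·9=72. Service 338; fixed 99; total 437.
Difference: |604 − 437| = 167.

Proposal Y is cheaper by 167.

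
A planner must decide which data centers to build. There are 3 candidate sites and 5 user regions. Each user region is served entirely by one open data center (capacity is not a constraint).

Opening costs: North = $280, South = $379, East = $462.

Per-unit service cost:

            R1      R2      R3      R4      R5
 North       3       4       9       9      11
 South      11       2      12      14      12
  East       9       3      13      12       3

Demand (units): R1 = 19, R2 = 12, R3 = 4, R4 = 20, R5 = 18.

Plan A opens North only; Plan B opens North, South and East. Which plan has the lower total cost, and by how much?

Plan A is cheaper by 673.

Plan A: {North}: R1→North 3·19=57, R2→North 4·12=48, R3→North 9·4=36, R4→North 9·20=180, R5→North 11·18=198. Service 519; fixed 280; total 799.
Plan B: {North, South, East}: R1→North 3·19=57, R2→South 2·12=24, R3→North 9·4=36, R4→North 9·20=180, R5→East 3·18=54. Service 351; fixed 1121; total 1472.
Difference: |799 − 1472| = 673.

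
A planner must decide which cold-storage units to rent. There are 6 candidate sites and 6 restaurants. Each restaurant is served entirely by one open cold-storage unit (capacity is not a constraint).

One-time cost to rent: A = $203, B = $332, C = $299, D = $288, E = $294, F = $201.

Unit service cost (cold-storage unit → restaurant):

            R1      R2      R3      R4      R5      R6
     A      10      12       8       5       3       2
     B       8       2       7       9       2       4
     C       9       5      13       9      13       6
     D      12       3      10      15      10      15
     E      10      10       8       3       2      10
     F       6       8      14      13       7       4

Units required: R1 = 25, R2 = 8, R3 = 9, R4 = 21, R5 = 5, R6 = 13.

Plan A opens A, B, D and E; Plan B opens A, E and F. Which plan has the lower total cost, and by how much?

Plan B is cheaper by 412.

Plan A: {A, B, D, E}: R1→B 8·25=200, R2→B 2·8=16, R3→B 7·9=63, R4→E 3·21=63, R5→B 2·5=10, R6→A 2·13=26. Service 378; fixed 1117; total 1495.
Plan B: {A, E, F}: R1→F 6·25=150, R2→F 8·8=64, R3→A 8·9=72, R4→E 3·21=63, R5→E 2·5=10, R6→A 2·13=26. Service 385; fixed 698; total 1083.
Difference: |1495 − 1083| = 412.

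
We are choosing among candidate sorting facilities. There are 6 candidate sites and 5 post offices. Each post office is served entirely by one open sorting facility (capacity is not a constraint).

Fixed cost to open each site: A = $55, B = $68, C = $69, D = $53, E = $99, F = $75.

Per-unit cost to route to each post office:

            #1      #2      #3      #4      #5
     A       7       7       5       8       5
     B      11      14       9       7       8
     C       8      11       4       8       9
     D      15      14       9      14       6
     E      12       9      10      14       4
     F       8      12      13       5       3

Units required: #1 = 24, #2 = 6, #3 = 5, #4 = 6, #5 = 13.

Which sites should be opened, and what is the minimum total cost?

Open A only; minimum total cost 403.

For any fixed open set, each post office goes to its cheapest open site; total = fixed + service.
{A}: #1→A 7·24=168, #2→A 7·6=42, #3→A 5·5=25, #4→A 8·6=48, #5→A 5·13=65. Service 348; fixed 55; total 403.
{A, F}: #1→A 7·24=168, #2→A 7·6=42, #3→A 5·5=25, #4→F 5·6=30, #5→F 3·13=39. Service 304; fixed 130; total 434.
{A, D}: service 348 + fixed 108 = 456
{A, B, C, D, E, F}: service 299 + fixed 419 = 718
No other subset beats 403.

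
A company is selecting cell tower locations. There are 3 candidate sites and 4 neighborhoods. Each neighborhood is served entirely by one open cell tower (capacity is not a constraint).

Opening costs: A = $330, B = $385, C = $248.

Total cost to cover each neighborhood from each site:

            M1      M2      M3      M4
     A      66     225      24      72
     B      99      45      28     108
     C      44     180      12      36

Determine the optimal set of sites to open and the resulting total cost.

For any fixed open set, each neighborhood goes to its cheapest open site; total = fixed + service.
{C}: M1→C 44, M2→C 180, M3→C 12, M4→C 36. Service 272; fixed 248; total 520.
{B}: service 280 + fixed 385 = 665
{A}: M1→A 66, M2→A 225, M3→A 24, M4→A 72. Service 387; fixed 330; total 717.
{A, B, C}: M1→C 44, M2→B 45, M3→C 12, M4→C 36. Service 137; fixed 963; total 1100.
(All 7 nonempty subsets were checked; C only is lowest.)

Open C only; minimum total cost 520.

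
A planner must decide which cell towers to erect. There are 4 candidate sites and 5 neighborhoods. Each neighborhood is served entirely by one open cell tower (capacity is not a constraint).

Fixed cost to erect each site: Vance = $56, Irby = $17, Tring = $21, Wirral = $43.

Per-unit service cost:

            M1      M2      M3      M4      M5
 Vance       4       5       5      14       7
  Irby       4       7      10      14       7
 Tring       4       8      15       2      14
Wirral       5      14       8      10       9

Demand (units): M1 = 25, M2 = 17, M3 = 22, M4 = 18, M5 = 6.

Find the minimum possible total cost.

For any fixed open set, each neighborhood goes to its cheapest open site; total = fixed + service.
{Vance, Tring}: M1→Vance 4·25=100, M2→Vance 5·17=85, M3→Vance 5·22=110, M4→Tring 2·18=36, M5→Vance 7·6=42. Service 373; fixed 77; total 450.
{Vance, Irby, Tring}: M1→Vance 4·25=100, M2→Vance 5·17=85, M3→Vance 5·22=110, M4→Tring 2·18=36, M5→Vance 7·6=42. Service 373; fixed 94; total 467.
{Vance, Tring, Wirral}: service 373 + fixed 120 = 493
{Vance, Irby, Tring, Wirral}: M1→Vance 4·25=100, M2→Vance 5·17=85, M3→Vance 5·22=110, M4→Tring 2·18=36, M5→Vance 7·6=42. Service 373; fixed 137; total 510.
(All 15 nonempty subsets were checked; Vance and Tring is lowest.)

Minimum total cost: 450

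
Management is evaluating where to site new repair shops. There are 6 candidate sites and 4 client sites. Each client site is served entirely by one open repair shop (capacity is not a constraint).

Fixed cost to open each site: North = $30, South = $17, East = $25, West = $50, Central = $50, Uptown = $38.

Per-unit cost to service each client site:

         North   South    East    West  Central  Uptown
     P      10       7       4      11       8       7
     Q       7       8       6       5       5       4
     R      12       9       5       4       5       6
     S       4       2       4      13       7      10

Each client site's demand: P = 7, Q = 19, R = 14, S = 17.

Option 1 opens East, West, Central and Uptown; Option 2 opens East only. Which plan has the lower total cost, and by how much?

Option 2 is cheaper by 86.

Option 1: {East, West, Central, Uptown}: P→East 4·7=28, Q→Uptown 4·19=76, R→West 4·14=56, S→East 4·17=68. Service 228; fixed 163; total 391.
Option 2: {East}: P→East 4·7=28, Q→East 6·19=114, R→East 5·14=70, S→East 4·17=68. Service 280; fixed 25; total 305.
Difference: |391 − 305| = 86.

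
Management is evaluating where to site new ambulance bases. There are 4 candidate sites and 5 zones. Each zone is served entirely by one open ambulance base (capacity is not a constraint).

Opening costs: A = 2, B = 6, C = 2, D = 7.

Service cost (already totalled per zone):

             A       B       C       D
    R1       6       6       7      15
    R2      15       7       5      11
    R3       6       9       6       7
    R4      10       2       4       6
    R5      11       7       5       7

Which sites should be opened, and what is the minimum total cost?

For any fixed open set, each zone goes to its cheapest open site; total = fixed + service.
{C}: R1→C 7, R2→C 5, R3→C 6, R4→C 4, R5→C 5. Service 27; fixed 2; total 29.
{A, C}: R1→A 6, R2→C 5, R3→A 6, R4→C 4, R5→C 5. Service 26; fixed 4; total 30.
{B, C}: service 24 + fixed 8 = 32
{A, B, C, D}: service 24 + fixed 17 = 41
No other subset beats 29.

Open C only; minimum total cost 29.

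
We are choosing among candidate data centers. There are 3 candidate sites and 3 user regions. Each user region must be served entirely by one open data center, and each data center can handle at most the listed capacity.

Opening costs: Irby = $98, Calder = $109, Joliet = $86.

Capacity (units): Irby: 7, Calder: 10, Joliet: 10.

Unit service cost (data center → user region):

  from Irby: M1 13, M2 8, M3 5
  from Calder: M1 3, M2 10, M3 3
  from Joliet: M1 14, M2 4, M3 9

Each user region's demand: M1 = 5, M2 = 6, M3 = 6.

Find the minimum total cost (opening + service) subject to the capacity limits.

Open {Irby, Calder, Joliet}: M1→Calder 3·5=15, M2→Joliet 4·6=24, M3→Irby 5·6=30.
Loads: Irby carries 6/7, Calder carries 5/10, Joliet carries 6/10. Service 69; fixed 293; total 362.
Next best feasible plan costs 400.

Minimum total cost: 362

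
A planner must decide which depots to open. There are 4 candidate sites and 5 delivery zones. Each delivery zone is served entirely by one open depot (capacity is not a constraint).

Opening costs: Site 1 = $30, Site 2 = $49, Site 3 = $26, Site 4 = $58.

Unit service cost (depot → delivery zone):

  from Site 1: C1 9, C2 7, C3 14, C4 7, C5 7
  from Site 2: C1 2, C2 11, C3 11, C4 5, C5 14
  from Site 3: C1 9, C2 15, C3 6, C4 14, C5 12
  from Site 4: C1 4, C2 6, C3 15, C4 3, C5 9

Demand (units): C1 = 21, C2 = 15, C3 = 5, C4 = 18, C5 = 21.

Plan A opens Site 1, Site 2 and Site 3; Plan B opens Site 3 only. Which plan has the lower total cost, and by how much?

Plan A is cheaper by 455.

Plan A: {Site 1, Site 2, Site 3}: C1→Site 2 2·21=42, C2→Site 1 7·15=105, C3→Site 3 6·5=30, C4→Site 2 5·18=90, C5→Site 1 7·21=147. Service 414; fixed 105; total 519.
Plan B: {Site 3}: C1→Site 3 9·21=189, C2→Site 3 15·15=225, C3→Site 3 6·5=30, C4→Site 3 14·18=252, C5→Site 3 12·21=252. Service 948; fixed 26; total 974.
Difference: |519 − 974| = 455.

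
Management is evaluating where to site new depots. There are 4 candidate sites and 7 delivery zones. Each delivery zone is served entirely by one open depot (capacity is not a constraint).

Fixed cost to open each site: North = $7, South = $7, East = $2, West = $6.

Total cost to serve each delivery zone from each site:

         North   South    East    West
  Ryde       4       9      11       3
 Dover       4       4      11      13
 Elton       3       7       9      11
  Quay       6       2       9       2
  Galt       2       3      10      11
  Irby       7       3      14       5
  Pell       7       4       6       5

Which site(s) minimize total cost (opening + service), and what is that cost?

Open North and South; minimum total cost 36.

For any fixed open set, each delivery zone goes to its cheapest open site; total = fixed + service.
{North, South}: Ryde→North 4, Dover→North 4, Elton→North 3, Quay→South 2, Galt→North 2, Irby→South 3, Pell→South 4. Service 22; fixed 14; total 36.
{North, West}: Ryde→West 3, Dover→North 4, Elton→North 3, Quay→West 2, Galt→North 2, Irby→West 5, Pell→West 5. Service 24; fixed 13; total 37.
{North, South, East}: Ryde→North 4, Dover→North 4, Elton→North 3, Quay→South 2, Galt→North 2, Irby→South 3, Pell→South 4. Service 22; fixed 16; total 38.
{North, South, East, West}: service 21 + fixed 22 = 43
(All 15 nonempty subsets were checked; North and South is lowest.)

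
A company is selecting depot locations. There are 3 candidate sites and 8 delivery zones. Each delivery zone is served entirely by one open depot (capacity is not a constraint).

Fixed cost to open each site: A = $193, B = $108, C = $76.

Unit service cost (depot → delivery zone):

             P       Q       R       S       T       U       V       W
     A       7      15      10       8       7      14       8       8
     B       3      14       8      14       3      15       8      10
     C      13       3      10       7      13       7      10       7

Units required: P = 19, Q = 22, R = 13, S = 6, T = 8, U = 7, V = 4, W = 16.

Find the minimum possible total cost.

For any fixed open set, each delivery zone goes to its cheapest open site; total = fixed + service.
{B, C}: P→B 3·19=57, Q→C 3·22=66, R→B 8·13=104, S→C 7·6=42, T→B 3·8=24, U→C 7·7=49, V→B 8·4=32, W→C 7·16=112. Service 486; fixed 184; total 670.
{A, B, C}: P→B 3·19=57, Q→C 3·22=66, R→B 8·13=104, S→C 7·6=42, T→B 3·8=24, U→C 7·7=49, V→A 8·4=32, W→C 7·16=112. Service 486; fixed 377; total 863.
{C}: service 790 + fixed 76 = 866
No other subset beats 670.

Minimum total cost: 670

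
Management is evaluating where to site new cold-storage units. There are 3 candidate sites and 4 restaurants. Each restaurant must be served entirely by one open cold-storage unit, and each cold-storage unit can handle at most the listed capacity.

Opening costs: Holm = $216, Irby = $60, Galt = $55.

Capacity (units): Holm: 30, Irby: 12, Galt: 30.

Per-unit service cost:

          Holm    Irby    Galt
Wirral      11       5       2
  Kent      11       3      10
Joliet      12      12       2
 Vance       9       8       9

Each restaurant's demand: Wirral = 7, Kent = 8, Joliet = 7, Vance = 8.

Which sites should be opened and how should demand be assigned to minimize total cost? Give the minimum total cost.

Minimum total cost: 235

Open {Galt}: Wirral→Galt 2·7=14, Kent→Galt 10·8=80, Joliet→Galt 2·7=14, Vance→Galt 9·8=72.
Loads: Galt carries 30/30. Service 180; fixed 55; total 235.
Next best feasible plan costs 239.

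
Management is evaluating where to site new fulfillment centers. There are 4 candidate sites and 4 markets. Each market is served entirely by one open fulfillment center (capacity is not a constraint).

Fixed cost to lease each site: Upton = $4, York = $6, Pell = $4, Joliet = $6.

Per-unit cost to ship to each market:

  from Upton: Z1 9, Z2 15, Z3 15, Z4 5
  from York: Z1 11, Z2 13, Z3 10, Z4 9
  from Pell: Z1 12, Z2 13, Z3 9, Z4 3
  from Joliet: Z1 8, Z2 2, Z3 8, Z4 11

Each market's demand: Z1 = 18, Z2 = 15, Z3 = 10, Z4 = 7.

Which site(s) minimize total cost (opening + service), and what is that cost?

For any fixed open set, each market goes to its cheapest open site; total = fixed + service.
{Pell, Joliet}: Z1→Joliet 8·18=144, Z2→Joliet 2·15=30, Z3→Joliet 8·10=80, Z4→Pell 3·7=21. Service 275; fixed 10; total 285.
{Upton, Pell, Joliet}: service 275 + fixed 14 = 289
{York, Pell, Joliet}: Z1→Joliet 8·18=144, Z2→Joliet 2·15=30, Z3→Joliet 8·10=80, Z4→Pell 3·7=21. Service 275; fixed 16; total 291.
{Upton, York, Pell, Joliet}: Z1→Joliet 8·18=144, Z2→Joliet 2·15=30, Z3→Joliet 8·10=80, Z4→Pell 3·7=21. Service 275; fixed 20; total 295.
No other subset beats 285.

Open Pell and Joliet; minimum total cost 285.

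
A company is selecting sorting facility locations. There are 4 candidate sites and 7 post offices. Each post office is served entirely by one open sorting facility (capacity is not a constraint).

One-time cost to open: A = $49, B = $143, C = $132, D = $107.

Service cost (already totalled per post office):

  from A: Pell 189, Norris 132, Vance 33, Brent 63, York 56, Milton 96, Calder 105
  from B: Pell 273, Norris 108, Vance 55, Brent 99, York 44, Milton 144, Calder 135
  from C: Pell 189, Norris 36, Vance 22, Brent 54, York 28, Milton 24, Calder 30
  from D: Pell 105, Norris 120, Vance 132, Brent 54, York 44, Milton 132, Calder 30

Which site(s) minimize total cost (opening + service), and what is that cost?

For any fixed open set, each post office goes to its cheapest open site; total = fixed + service.
{C}: Pell→C 189, Norris→C 36, Vance→C 22, Brent→C 54, York→C 28, Milton→C 24, Calder→C 30. Service 383; fixed 132; total 515.
{C, D}: service 299 + fixed 239 = 538
{A, C}: service 383 + fixed 181 = 564
{A, B, C, D}: Pell→D 105, Norris→C 36, Vance→C 22, Brent→C 54, York→C 28, Milton→C 24, Calder→C 30. Service 299; fixed 431; total 730.
No other subset beats 515.

Open C only; minimum total cost 515.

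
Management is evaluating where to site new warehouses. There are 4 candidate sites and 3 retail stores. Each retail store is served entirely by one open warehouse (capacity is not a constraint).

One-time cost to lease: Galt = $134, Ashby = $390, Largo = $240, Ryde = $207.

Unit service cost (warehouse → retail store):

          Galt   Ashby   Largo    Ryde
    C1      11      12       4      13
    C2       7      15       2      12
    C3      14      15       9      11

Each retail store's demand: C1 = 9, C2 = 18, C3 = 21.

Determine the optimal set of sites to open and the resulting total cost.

For any fixed open set, each retail store goes to its cheapest open site; total = fixed + service.
{Largo}: C1→Largo 4·9=36, C2→Largo 2·18=36, C3→Largo 9·21=189. Service 261; fixed 240; total 501.
{Galt, Largo}: service 261 + fixed 374 = 635
{Galt}: service 519 + fixed 134 = 653
{Galt, Ashby, Largo, Ryde}: C1→Largo 4·9=36, C2→Largo 2·18=36, C3→Largo 9·21=189. Service 261; fixed 971; total 1232.
(All 15 nonempty subsets were checked; Largo only is lowest.)

Open Largo only; minimum total cost 501.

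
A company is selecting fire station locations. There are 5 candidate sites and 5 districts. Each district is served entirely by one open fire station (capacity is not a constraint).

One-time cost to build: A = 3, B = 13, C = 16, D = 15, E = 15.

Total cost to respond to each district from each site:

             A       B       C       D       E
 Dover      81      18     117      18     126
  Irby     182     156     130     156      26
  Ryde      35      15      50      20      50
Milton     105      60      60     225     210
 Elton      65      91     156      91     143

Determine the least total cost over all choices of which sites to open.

For any fixed open set, each district goes to its cheapest open site; total = fixed + service.
{A, B, E}: Dover→B 18, Irby→E 26, Ryde→B 15, Milton→B 60, Elton→A 65. Service 184; fixed 31; total 215.
{A, B, D, E}: Dover→B 18, Irby→E 26, Ryde→B 15, Milton→B 60, Elton→A 65. Service 184; fixed 46; total 230.
{A, B, C, E}: Dover→B 18, Irby→E 26, Ryde→B 15, Milton→B 60, Elton→A 65. Service 184; fixed 47; total 231.
{A, B, C, D, E}: service 184 + fixed 62 = 246
No other subset beats 215.

Minimum total cost: 215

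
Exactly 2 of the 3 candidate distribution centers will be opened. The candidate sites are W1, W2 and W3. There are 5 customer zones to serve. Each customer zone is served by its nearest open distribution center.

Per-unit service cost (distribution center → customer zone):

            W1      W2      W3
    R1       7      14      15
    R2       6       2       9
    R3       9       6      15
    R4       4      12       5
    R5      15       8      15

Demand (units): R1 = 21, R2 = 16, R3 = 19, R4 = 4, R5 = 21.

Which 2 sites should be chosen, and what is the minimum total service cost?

Choose W1 and W2; total service cost 477.

With exactly 2 open, each customer zone uses its cheapest among the chosen.
{W1, W2}: R1→W1 7·21=147, R2→W2 2·16=32, R3→W2 6·19=114, R4→W1 4·4=16, R5→W2 8·21=168. Service cost 477.
{W2, W3}: service cost 628
{W1, W3}: service cost 745
Among all 3 size-2 choices, {W1, W2} is lowest.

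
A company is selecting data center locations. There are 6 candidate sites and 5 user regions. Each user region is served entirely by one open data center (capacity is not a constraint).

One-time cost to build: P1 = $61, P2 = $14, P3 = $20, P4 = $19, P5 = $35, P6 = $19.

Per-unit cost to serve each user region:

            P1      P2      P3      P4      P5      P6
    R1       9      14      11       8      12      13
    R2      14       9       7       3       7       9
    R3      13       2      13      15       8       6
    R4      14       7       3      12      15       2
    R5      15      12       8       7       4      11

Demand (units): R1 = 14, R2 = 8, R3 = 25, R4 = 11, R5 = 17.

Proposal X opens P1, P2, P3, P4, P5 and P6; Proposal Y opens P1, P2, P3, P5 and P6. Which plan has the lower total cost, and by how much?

Proposal X is cheaper by 27.

Proposal X: {P1, P2, P3, P4, P5, P6}: R1→P4 8·14=112, R2→P4 3·8=24, R3→P2 2·25=50, R4→P6 2·11=22, R5→P5 4·17=68. Service 276; fixed 168; total 444.
Proposal Y: {P1, P2, P3, P5, P6}: R1→P1 9·14=126, R2→P3 7·8=56, R3→P2 2·25=50, R4→P6 2·11=22, R5→P5 4·17=68. Service 322; fixed 149; total 471.
Difference: |444 − 471| = 27.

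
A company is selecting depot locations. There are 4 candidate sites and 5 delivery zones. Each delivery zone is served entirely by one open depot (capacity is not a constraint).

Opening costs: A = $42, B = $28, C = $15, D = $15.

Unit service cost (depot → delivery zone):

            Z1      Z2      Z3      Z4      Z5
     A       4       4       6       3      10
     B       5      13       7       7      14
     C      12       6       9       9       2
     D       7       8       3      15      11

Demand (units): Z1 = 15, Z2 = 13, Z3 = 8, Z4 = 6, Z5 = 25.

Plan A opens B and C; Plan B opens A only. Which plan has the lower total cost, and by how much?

Plan A: {B, C}: Z1→B 5·15=75, Z2→C 6·13=78, Z3→B 7·8=56, Z4→B 7·6=42, Z5→C 2·25=50. Service 301; fixed 43; total 344.
Plan B: {A}: Z1→A 4·15=60, Z2→A 4·13=52, Z3→A 6·8=48, Z4→A 3·6=18, Z5→A 10·25=250. Service 428; fixed 42; total 470.
Difference: |344 − 470| = 126.

Plan A is cheaper by 126.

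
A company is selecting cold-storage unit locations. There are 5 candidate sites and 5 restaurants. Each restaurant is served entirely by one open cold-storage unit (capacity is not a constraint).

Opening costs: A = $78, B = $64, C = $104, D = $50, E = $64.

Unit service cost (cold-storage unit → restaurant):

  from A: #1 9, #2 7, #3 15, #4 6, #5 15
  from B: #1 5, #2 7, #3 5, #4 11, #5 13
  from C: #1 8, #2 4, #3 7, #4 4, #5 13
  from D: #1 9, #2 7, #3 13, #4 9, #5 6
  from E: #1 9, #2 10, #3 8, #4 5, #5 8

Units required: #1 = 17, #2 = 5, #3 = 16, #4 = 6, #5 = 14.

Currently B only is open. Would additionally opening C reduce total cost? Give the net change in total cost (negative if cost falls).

Current service cost with {B}: 448.
Adding C: each restaurant re-picks its cheapest; new service cost 391, saving 57.
Extra fixed cost: 104. Net change = 104 − 57 = 47.
(Totals: 512 → 559.)

No — net change +47 (cost rises by 47).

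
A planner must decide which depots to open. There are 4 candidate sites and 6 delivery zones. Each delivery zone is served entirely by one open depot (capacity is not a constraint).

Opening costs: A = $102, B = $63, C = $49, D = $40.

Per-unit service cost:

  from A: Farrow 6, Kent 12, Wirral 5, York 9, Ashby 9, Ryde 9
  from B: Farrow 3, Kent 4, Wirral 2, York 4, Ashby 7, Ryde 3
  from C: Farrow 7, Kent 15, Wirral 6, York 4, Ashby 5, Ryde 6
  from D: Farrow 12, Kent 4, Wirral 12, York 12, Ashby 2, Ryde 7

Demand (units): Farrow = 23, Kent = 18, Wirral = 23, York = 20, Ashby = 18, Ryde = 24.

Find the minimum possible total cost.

For any fixed open set, each delivery zone goes to its cheapest open site; total = fixed + service.
{B, D}: Farrow→B 3·23=69, Kent→B 4·18=72, Wirral→B 2·23=46, York→B 4·20=80, Ashby→D 2·18=36, Ryde→B 3·24=72. Service 375; fixed 103; total 478.
{B, C, D}: Farrow→B 3·23=69, Kent→B 4·18=72, Wirral→B 2·23=46, York→B 4·20=80, Ashby→D 2·18=36, Ryde→B 3·24=72. Service 375; fixed 152; total 527.
{B}: service 465 + fixed 63 = 528
{A, B, C, D}: service 375 + fixed 254 = 629
No other subset beats 478.

Minimum total cost: 478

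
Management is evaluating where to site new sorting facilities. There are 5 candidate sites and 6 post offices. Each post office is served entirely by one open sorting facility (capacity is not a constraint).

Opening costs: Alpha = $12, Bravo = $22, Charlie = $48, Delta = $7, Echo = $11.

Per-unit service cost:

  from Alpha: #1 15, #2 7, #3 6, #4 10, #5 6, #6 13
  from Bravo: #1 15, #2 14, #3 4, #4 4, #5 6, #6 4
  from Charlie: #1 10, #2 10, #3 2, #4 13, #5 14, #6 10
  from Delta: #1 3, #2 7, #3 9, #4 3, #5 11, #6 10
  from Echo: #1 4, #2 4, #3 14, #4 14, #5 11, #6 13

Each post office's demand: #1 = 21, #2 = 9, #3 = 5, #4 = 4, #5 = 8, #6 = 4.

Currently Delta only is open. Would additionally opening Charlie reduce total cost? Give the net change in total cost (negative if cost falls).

No — net change +13 (cost rises by 13).

Current service cost with {Delta}: 311.
Adding Charlie: each post office re-picks its cheapest; new service cost 276, saving 35.
Extra fixed cost: 48. Net change = 48 − 35 = 13.
(Totals: 318 → 331.)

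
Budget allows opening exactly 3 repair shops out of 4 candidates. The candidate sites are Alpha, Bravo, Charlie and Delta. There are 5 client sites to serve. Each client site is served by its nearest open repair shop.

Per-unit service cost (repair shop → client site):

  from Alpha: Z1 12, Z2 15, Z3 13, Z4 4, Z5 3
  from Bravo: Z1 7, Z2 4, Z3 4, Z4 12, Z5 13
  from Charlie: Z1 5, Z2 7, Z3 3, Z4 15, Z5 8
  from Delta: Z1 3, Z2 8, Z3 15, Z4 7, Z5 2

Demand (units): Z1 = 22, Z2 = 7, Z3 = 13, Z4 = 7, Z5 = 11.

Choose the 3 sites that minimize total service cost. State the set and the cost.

Choose Alpha, Bravo and Delta; total service cost 196.

With exactly 3 open, each client site uses its cheapest among the chosen.
{Alpha, Bravo, Delta}: Z1→Delta 3·22=66, Z2→Bravo 4·7=28, Z3→Bravo 4·13=52, Z4→Alpha 4·7=28, Z5→Delta 2·11=22. Service cost 196.
{Alpha, Charlie, Delta}: service cost 204
{Bravo, Charlie, Delta}: service cost 204
Among all 4 size-3 choices, {Alpha, Bravo, Delta} is lowest.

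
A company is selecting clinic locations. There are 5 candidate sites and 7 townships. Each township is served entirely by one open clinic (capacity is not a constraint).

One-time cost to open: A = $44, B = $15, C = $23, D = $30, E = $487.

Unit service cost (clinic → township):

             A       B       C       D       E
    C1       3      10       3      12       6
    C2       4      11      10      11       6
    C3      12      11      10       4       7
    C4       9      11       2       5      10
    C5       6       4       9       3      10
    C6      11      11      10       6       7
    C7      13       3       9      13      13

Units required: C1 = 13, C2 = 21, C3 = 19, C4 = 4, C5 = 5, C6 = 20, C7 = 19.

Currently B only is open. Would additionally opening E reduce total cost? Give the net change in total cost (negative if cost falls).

Current service cost with {B}: 911.
Adding E: each township re-picks its cheapest; new service cost 594, saving 317.
Extra fixed cost: 487. Net change = 487 − 317 = 170.
(Totals: 926 → 1096.)

No — net change +170 (cost rises by 170).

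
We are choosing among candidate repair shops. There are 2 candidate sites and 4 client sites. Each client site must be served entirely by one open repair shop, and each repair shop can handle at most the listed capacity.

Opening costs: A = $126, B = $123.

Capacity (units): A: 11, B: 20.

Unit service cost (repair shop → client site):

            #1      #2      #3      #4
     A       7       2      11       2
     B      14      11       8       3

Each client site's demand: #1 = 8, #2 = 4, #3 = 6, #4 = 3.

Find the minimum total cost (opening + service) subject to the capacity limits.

Open {A, B}: #1→A 7·8=56, #2→B 11·4=44, #3→B 8·6=48, #4→A 2·3=6.
Loads: A carries 11/11, B carries 10/20. Service 154; fixed 249; total 403.
Next best feasible plan costs 406.

Minimum total cost: 403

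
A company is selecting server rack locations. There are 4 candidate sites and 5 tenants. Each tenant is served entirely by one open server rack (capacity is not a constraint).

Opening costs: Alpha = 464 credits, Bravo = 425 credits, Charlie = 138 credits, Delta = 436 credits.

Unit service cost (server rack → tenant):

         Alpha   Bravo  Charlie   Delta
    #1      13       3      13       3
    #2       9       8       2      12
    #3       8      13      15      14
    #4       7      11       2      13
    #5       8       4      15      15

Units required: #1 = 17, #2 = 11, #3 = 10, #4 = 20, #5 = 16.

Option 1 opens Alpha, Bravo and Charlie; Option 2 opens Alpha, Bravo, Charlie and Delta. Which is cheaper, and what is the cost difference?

Option 1 is cheaper by 436.

Option 1: {Alpha, Bravo, Charlie}: #1→Bravo 3·17=51, #2→Charlie 2·11=22, #3→Alpha 8·10=80, #4→Charlie 2·20=40, #5→Bravo 4·16=64. Service 257; fixed 1027; total 1284.
Option 2: {Alpha, Bravo, Charlie, Delta}: #1→Bravo 3·17=51, #2→Charlie 2·11=22, #3→Alpha 8·10=80, #4→Charlie 2·20=40, #5→Bravo 4·16=64. Service 257; fixed 1463; total 1720.
Difference: |1284 − 1720| = 436.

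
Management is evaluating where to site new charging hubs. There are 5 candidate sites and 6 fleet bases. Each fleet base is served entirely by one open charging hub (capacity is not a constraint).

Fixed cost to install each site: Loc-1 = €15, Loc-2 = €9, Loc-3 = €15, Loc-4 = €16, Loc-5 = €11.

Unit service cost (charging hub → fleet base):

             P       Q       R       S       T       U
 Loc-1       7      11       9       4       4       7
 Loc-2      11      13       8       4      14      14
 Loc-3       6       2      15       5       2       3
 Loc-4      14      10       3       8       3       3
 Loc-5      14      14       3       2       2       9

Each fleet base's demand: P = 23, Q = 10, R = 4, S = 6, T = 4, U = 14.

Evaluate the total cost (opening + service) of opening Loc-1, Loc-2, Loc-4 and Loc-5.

Each fleet base is assigned to its cheapest site among the open ones.
{Loc-1, Loc-2, Loc-4, Loc-5}: P→Loc-1 7·23=161, Q→Loc-4 10·10=100, R→Loc-4 3·4=12, S→Loc-5 2·6=12, T→Loc-5 2·4=8, U→Loc-4 3·14=42. Service 335; fixed 51; total 386.

Total cost: 386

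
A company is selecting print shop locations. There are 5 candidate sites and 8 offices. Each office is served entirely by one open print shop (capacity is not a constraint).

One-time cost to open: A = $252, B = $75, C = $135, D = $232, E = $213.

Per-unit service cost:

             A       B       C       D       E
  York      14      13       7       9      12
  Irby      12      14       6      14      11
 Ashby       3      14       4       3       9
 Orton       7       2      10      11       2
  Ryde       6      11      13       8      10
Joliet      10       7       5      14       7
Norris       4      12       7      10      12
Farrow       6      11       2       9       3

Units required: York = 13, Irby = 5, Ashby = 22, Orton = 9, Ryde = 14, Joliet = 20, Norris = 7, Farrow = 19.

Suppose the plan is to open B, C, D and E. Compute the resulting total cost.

Each office is assigned to its cheapest site among the open ones.
{B, C, D, E}: York→C 7·13=91, Irby→C 6·5=30, Ashby→D 3·22=66, Orton→B 2·9=18, Ryde→D 8·14=112, Joliet→C 5·20=100, Norris→C 7·7=49, Farrow→C 2·19=38. Service 504; fixed 655; total 1159.

Total cost: 1159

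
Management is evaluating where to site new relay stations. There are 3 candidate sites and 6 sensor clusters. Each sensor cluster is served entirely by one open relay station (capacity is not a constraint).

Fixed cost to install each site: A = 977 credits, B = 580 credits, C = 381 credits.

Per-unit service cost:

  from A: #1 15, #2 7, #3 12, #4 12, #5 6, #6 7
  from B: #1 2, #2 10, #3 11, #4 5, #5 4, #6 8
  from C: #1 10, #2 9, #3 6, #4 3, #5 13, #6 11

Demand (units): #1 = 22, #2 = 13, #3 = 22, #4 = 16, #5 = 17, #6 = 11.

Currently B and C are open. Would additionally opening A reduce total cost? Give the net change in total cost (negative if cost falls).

Current service cost with {B, C}: 497.
Adding A: each sensor cluster re-picks its cheapest; new service cost 460, saving 37.
Extra fixed cost: 977. Net change = 977 − 37 = 940.
(Totals: 1458 → 2398.)

No — net change +940 (cost rises by 940).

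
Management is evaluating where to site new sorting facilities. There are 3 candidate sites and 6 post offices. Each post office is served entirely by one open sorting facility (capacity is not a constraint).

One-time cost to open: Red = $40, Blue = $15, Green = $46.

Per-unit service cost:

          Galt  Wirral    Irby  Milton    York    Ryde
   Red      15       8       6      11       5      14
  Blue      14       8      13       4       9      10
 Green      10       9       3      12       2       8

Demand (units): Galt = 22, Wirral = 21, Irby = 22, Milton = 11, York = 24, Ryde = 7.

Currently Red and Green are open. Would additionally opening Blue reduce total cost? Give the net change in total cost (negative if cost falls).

Yes — net change −62 (cost falls by 62).

Current service cost with {Red, Green}: 679.
Adding Blue: each post office re-picks its cheapest; new service cost 602, saving 77.
Extra fixed cost: 15. Net change = 15 − 77 = -62.
(Totals: 765 → 703.)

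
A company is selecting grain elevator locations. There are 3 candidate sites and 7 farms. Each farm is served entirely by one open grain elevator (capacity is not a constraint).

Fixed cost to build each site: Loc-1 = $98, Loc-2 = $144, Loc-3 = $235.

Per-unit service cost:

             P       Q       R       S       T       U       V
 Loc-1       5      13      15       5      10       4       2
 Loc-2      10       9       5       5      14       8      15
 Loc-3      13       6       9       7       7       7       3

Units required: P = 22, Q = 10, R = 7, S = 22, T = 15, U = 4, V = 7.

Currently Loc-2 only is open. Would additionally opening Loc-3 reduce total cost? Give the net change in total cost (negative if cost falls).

No — net change +12 (cost rises by 12).

Current service cost with {Loc-2}: 802.
Adding Loc-3: each farm re-picks its cheapest; new service cost 579, saving 223.
Extra fixed cost: 235. Net change = 235 − 223 = 12.
(Totals: 946 → 958.)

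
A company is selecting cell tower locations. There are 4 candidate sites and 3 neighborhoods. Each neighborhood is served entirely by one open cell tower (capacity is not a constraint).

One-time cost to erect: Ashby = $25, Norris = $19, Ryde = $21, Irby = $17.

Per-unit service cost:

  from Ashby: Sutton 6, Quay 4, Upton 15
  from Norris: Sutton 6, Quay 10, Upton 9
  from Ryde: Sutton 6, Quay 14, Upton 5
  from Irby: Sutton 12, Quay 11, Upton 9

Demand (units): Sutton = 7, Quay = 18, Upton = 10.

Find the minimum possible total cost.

For any fixed open set, each neighborhood goes to its cheapest open site; total = fixed + service.
{Ashby, Ryde}: Sutton→Ashby 6·7=42, Quay→Ashby 4·18=72, Upton→Ryde 5·10=50. Service 164; fixed 46; total 210.
{Ashby, Ryde, Irby}: service 164 + fixed 63 = 227
{Ashby, Norris, Ryde}: service 164 + fixed 65 = 229
{Ashby, Norris, Ryde, Irby}: service 164 + fixed 82 = 246
No other subset beats 210.

Minimum total cost: 210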